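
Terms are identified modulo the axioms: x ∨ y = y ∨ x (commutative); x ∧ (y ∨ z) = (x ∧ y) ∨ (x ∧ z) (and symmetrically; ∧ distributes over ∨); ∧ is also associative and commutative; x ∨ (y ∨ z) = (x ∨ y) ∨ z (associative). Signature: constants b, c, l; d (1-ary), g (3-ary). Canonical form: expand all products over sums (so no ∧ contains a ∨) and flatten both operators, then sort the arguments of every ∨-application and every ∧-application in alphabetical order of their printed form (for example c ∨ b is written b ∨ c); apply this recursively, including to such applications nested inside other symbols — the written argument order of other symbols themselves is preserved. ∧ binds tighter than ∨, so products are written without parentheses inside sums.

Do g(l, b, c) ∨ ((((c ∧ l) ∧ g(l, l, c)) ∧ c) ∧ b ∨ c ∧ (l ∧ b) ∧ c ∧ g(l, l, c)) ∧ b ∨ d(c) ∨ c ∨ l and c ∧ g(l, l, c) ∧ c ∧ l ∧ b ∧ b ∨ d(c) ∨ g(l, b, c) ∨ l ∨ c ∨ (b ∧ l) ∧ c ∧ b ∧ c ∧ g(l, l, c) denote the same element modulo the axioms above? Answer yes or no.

Left:  g(l, b, c) ∨ ((((c ∧ l) ∧ g(l, l, c)) ∧ c) ∧ b ∨ c ∧ (l ∧ b) ∧ c ∧ g(l, l, c)) ∧ b ∨ d(c) ∨ c ∨ l
  Distribute:  g(l, b, c) ∨ b ∧ b ∧ c ∧ c ∧ g(l, l, c) ∧ l ∨ b ∧ b ∧ c ∧ c ∧ g(l, l, c) ∧ l ∨ d(c) ∨ c ∨ l
  Sort:  b ∧ b ∧ c ∧ c ∧ g(l, l, c) ∧ l ∨ b ∧ b ∧ c ∧ c ∧ g(l, l, c) ∧ l ∨ c ∨ d(c) ∨ g(l, b, c) ∨ l
Right:  c ∧ g(l, l, c) ∧ c ∧ l ∧ b ∧ b ∨ d(c) ∨ g(l, b, c) ∨ l ∨ c ∨ (b ∧ l) ∧ c ∧ b ∧ c ∧ g(l, l, c)
  Flatten:  b ∧ b ∧ c ∧ c ∧ g(l, l, c) ∧ l ∨ d(c) ∨ g(l, b, c) ∨ l ∨ c ∨ b ∧ b ∧ c ∧ c ∧ g(l, l, c) ∧ l
  Order the arguments:  b ∧ b ∧ c ∧ c ∧ g(l, l, c) ∧ l ∨ b ∧ b ∧ c ∧ c ∧ g(l, l, c) ∧ l ∨ c ∨ d(c) ∨ g(l, b, c) ∨ l

Answer: yes — both canonical forms are b ∧ b ∧ c ∧ c ∧ g(l, l, c) ∧ l ∨ b ∧ b ∧ c ∧ c ∧ g(l, l, c) ∧ l ∨ c ∨ d(c) ∨ g(l, b, c) ∨ l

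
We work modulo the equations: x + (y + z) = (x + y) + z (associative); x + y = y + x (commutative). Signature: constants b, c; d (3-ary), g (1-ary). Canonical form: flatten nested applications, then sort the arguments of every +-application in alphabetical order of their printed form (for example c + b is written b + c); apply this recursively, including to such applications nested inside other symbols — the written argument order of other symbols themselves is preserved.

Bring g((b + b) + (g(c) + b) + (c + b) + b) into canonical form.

Work inside:  (b + b) + (g(c) + b) + (c + b) + b
Merge nested applications:  b + b + g(c) + b + c + b + b
Order the arguments:  b + b + b + b + b + c + g(c)
Rebuild:  g(b + b + b + b + b + c + g(c))

Answer: g(b + b + b + b + b + c + g(c))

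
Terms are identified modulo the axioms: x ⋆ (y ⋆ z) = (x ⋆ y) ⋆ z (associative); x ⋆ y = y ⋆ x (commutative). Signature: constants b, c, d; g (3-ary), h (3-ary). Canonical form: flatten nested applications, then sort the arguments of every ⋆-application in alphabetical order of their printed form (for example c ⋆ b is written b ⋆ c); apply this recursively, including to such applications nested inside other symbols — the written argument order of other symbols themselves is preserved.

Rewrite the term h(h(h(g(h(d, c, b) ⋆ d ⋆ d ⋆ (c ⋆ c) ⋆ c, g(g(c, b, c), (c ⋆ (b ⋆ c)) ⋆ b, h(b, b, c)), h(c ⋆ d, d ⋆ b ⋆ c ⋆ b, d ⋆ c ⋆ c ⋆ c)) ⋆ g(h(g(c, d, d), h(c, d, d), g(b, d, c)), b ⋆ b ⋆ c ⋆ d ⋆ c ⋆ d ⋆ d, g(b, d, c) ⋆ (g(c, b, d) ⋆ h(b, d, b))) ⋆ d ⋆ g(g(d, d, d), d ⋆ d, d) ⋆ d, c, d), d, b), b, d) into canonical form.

Answer: h(h(h(d ⋆ d ⋆ g(c ⋆ c ⋆ c ⋆ d ⋆ d ⋆ h(d, c, b), g(g(c, b, c), b ⋆ b ⋆ c ⋆ c, h(b, b, c)), h(c ⋆ d, b ⋆ b ⋆ c ⋆ d, c ⋆ c ⋆ c ⋆ d)) ⋆ g(g(d, d, d), d ⋆ d, d) ⋆ g(h(g(c, d, d), h(c, d, d), g(b, d, c)), b ⋆ b ⋆ c ⋆ c ⋆ d ⋆ d ⋆ d, g(b, d, c) ⋆ g(c, b, d) ⋆ h(b, d, b)), c, d), d, b), b, d)

Derivation:
Descend into:  g(h(d, c, b) ⋆ d ⋆ d ⋆ (c ⋆ c) ⋆ c, g(g(c, b, c), (c ⋆ (b ⋆ c)) ⋆ b, h(b, b, c)), h(c ⋆ d, d ⋆ b ⋆ c ⋆ b, d ⋆ c ⋆ c ⋆ c)) ⋆ g(h(g(c, d, d), h(c, d, d), g(b, d, c)), b ⋆ b ⋆ c ⋆ d ⋆ c ⋆ d ⋆ d, g(b, d, c) ⋆ (g(c, b, d) ⋆ h(b, d, b))) ⋆ d ⋆ g(g(d, d, d), d ⋆ d, d) ⋆ d
Canonicalize subterm:  g(h(d, c, b) ⋆ d ⋆ d ⋆ (c ⋆ c) ⋆ c, g(g(c, b, c), (c ⋆ (b ⋆ c)) ⋆ b, h(b, b, c)), h(c ⋆ d, d ⋆ b ⋆ c ⋆ b, d ⋆ c ⋆ c ⋆ c))  →  g(c ⋆ c ⋆ c ⋆ d ⋆ d ⋆ h(d, c, b), g(g(c, b, c), b ⋆ b ⋆ c ⋆ c, h(b, b, c)), h(c ⋆ d, b ⋆ b ⋆ c ⋆ d, c ⋆ c ⋆ c ⋆ d))
Inside:  g(h(g(c, d, d), h(c, d, d), g(b, d, c)), b ⋆ b ⋆ c ⋆ d ⋆ c ⋆ d ⋆ d, g(b, d, c) ⋆ (g(c, b, d) ⋆ h(b, d, b)))  →  g(h(g(c, d, d), h(c, d, d), g(b, d, c)), b ⋆ b ⋆ c ⋆ c ⋆ d ⋆ d ⋆ d, g(b, d, c) ⋆ g(c, b, d) ⋆ h(b, d, b))
Sort:  d ⋆ d ⋆ g(c ⋆ c ⋆ c ⋆ d ⋆ d ⋆ h(d, c, b), g(g(c, b, c), b ⋆ b ⋆ c ⋆ c, h(b, b, c)), h(c ⋆ d, b ⋆ b ⋆ c ⋆ d, c ⋆ c ⋆ c ⋆ d)) ⋆ g(g(d, d, d), d ⋆ d, d) ⋆ g(h(g(c, d, d), h(c, d, d), g(b, d, c)), b ⋆ b ⋆ c ⋆ c ⋆ d ⋆ d ⋆ d, g(b, d, c) ⋆ g(c, b, d) ⋆ h(b, d, b))
Rebuild:  h(h(h(d ⋆ d ⋆ g(c ⋆ c ⋆ c ⋆ d ⋆ d ⋆ h(d, c, b), g(g(c, b, c), b ⋆ b ⋆ c ⋆ c, h(b, b, c)), h(c ⋆ d, b ⋆ b ⋆ c ⋆ d, c ⋆ c ⋆ c ⋆ d)) ⋆ g(g(d, d, d), d ⋆ d, d) ⋆ g(h(g(c, d, d), h(c, d, d), g(b, d, c)), b ⋆ b ⋆ c ⋆ c ⋆ d ⋆ d ⋆ d, g(b, d, c) ⋆ g(c, b, d) ⋆ h(b, d, b)), c, d), d, b), b, d)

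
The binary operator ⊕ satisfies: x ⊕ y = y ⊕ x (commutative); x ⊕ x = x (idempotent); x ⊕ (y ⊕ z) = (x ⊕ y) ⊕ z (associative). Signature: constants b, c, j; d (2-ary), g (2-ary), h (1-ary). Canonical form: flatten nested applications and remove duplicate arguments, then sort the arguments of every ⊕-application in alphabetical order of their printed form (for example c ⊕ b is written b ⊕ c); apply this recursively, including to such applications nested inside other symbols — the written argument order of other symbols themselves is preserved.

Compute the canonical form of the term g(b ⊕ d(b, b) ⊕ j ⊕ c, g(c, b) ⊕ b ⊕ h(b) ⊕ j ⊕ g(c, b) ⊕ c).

Answer: g(b ⊕ c ⊕ d(b, b) ⊕ j, b ⊕ c ⊕ g(c, b) ⊕ h(b) ⊕ j)

Derivation:
Work inside:  g(c, b) ⊕ b ⊕ h(b) ⊕ j ⊕ g(c, b) ⊕ c
Drop duplicates:  drop duplicate g(c, b)
Sort:  b ⊕ c ⊕ g(c, b) ⊕ h(b) ⊕ j
Put back:  g(b ⊕ c ⊕ d(b, b) ⊕ j, b ⊕ c ⊕ g(c, b) ⊕ h(b) ⊕ j)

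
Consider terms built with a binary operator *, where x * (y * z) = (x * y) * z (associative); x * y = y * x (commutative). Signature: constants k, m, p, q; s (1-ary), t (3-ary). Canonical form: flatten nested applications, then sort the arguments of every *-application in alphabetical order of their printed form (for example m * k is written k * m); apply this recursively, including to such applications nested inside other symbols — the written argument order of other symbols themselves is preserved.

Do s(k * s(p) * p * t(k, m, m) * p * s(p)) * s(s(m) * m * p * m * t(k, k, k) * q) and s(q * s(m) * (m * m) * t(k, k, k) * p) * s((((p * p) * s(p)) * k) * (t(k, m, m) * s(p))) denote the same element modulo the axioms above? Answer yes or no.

Answer: yes — both canonical forms are s(k * p * p * s(p) * s(p) * t(k, m, m)) * s(m * m * p * q * s(m) * t(k, k, k))

Derivation:
Left:  s(k * s(p) * p * t(k, m, m) * p * s(p)) * s(s(m) * m * p * m * t(k, k, k) * q)
  Inside:  s(k * s(p) * p * t(k, m, m) * p * s(p))  →  s(k * p * p * s(p) * s(p) * t(k, m, m))
  Canonicalize subterm:  s(s(m) * m * p * m * t(k, k, k) * q)  →  s(m * m * p * q * s(m) * t(k, k, k))
  Sort:  s(k * p * p * s(p) * s(p) * t(k, m, m)) * s(m * m * p * q * s(m) * t(k, k, k))
Right:  s(q * s(m) * (m * m) * t(k, k, k) * p) * s((((p * p) * s(p)) * k) * (t(k, m, m) * s(p)))
  Inside:  s(q * s(m) * (m * m) * t(k, k, k) * p)  →  s(m * m * p * q * s(m) * t(k, k, k))
  Canonicalize subterm:  s((((p * p) * s(p)) * k) * (t(k, m, m) * s(p)))  →  s(k * p * p * s(p) * s(p) * t(k, m, m))
  Sort:  s(k * p * p * s(p) * s(p) * t(k, m, m)) * s(m * m * p * q * s(m) * t(k, k, k))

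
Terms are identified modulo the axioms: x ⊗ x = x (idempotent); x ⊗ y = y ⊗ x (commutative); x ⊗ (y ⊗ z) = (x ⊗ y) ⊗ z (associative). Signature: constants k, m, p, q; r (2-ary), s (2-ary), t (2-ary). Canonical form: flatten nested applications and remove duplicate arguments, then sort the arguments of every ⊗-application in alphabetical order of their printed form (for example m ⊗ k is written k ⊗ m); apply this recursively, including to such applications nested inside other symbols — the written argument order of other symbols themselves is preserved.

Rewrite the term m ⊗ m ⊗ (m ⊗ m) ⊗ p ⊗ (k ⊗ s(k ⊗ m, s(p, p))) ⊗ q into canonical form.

Answer: k ⊗ m ⊗ p ⊗ q ⊗ s(k ⊗ m, s(p, p))

Derivation:
Merge nested applications:  m ⊗ m ⊗ m ⊗ m ⊗ p ⊗ k ⊗ s(k ⊗ m, s(p, p)) ⊗ q
Idempotence:  drop duplicate m, m, m
Sort arguments:  k ⊗ m ⊗ p ⊗ q ⊗ s(k ⊗ m, s(p, p))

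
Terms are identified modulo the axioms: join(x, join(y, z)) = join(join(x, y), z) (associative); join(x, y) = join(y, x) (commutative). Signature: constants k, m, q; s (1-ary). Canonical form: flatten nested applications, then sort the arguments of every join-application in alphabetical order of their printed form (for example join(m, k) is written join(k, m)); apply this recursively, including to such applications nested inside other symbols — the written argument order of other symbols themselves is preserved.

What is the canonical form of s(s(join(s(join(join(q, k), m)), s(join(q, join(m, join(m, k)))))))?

Answer: s(s(join(s(join(k, m, m, q)), s(join(k, m, q)))))

Derivation:
Descend into:  join(s(join(join(q, k), m)), s(join(q, join(m, join(m, k)))))
Inside:  s(join(join(q, k), m))  →  s(join(k, m, q))
Inside:  s(join(q, join(m, join(m, k))))  →  s(join(k, m, m, q))
Sort:  join(s(join(k, m, m, q)), s(join(k, m, q)))
Reassemble:  s(s(join(s(join(k, m, m, q)), s(join(k, m, q)))))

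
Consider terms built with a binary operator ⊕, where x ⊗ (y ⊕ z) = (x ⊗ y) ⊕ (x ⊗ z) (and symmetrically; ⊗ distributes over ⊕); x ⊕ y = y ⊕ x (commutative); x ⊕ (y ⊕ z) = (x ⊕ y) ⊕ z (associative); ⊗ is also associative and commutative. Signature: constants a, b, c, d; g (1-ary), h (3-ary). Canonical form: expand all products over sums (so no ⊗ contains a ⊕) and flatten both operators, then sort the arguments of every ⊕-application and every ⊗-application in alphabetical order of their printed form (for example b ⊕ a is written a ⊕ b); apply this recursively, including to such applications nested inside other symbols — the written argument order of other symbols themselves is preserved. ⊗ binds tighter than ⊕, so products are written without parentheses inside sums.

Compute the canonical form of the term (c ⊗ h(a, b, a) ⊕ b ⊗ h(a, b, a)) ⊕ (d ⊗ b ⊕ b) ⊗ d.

Distribute:  c ⊗ h(a, b, a) ⊕ b ⊗ h(a, b, a) ⊕ b ⊗ d ⊗ d ⊕ b ⊗ d
Sort:  b ⊗ d ⊕ b ⊗ d ⊗ d ⊕ b ⊗ h(a, b, a) ⊕ c ⊗ h(a, b, a)

Answer: b ⊗ d ⊕ b ⊗ d ⊗ d ⊕ b ⊗ h(a, b, a) ⊕ c ⊗ h(a, b, a)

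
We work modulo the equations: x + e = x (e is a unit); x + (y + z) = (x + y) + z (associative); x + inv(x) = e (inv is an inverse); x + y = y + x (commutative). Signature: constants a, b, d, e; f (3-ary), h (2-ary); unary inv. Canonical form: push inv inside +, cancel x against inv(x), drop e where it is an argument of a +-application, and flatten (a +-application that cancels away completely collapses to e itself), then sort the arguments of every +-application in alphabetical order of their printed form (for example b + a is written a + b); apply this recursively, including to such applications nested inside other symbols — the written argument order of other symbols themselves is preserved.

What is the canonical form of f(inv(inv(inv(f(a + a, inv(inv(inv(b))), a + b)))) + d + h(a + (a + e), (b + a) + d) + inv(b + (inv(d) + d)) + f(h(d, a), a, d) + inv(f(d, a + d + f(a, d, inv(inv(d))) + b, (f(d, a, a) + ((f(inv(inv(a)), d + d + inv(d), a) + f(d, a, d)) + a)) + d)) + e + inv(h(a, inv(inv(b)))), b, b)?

Answer: f(d + f(h(d, a), a, d) + h(a + a, a + b + d) + inv(b) + inv(f(a + a, inv(b), a + b)) + inv(f(d, a + b + d + f(a, d, d), a + d + f(a, d, a) + f(d, a, a) + f(d, a, d))) + inv(h(a, b)), b, b)

Derivation:
Work inside:  inv(inv(inv(f(a + a, inv(inv(inv(b))), a + b)))) + d + h(a + (a + e), (b + a) + d) + inv(b + (inv(d) + d)) + f(h(d, a), a, d) + inv(f(d, a + d + f(a, d, inv(inv(d))) + b, (f(d, a, a) + ((f(inv(inv(a)), d + d + inv(d), a) + f(d, a, d)) + a)) + d)) + e + inv(h(a, inv(inv(b))))
Push inv inside:  distribute inv over + and collapse double inv
Collect terms:  inv(f(a + a, inv(b), a + b)) + d + h(a + a, a + b + d) + inv(b) + f(h(d, a), a, d) + inv(f(d, a + b + d + f(a, d, d), a + d + f(a, d, a) + f(d, a, a) + f(d, a, d))) + inv(h(a, b))
Sort:  d + f(h(d, a), a, d) + h(a + a, a + b + d) + inv(b) + inv(f(a + a, inv(b), a + b)) + inv(f(d, a + b + d + f(a, d, d), a + d + f(a, d, a) + f(d, a, a) + f(d, a, d))) + inv(h(a, b))
Put back:  f(d + f(h(d, a), a, d) + h(a + a, a + b + d) + inv(b) + inv(f(a + a, inv(b), a + b)) + inv(f(d, a + b + d + f(a, d, d), a + d + f(a, d, a) + f(d, a, a) + f(d, a, d))) + inv(h(a, b)), b, b)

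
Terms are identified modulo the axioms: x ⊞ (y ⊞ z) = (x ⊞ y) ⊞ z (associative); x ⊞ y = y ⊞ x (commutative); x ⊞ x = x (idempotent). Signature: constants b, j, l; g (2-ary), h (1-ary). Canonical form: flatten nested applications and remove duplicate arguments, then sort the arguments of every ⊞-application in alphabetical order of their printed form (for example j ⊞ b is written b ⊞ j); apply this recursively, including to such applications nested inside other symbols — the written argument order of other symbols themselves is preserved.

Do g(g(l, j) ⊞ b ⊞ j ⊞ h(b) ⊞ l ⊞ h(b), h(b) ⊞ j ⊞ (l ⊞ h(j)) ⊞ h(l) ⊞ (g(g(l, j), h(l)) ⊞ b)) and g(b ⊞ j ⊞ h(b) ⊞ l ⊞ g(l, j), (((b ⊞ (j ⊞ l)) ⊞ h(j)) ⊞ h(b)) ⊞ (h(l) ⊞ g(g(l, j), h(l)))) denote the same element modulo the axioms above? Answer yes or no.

Answer: yes — both canonical forms are g(b ⊞ g(l, j) ⊞ h(b) ⊞ j ⊞ l, b ⊞ g(g(l, j), h(l)) ⊞ h(b) ⊞ h(j) ⊞ h(l) ⊞ j ⊞ l)

Derivation:
Left:  g(g(l, j) ⊞ b ⊞ j ⊞ h(b) ⊞ l ⊞ h(b), h(b) ⊞ j ⊞ (l ⊞ h(j)) ⊞ h(l) ⊞ (g(g(l, j), h(l)) ⊞ b))
  Focus inside:  h(b) ⊞ j ⊞ (l ⊞ h(j)) ⊞ h(l) ⊞ (g(g(l, j), h(l)) ⊞ b)
  Un-nest:  h(b) ⊞ j ⊞ l ⊞ h(j) ⊞ h(l) ⊞ g(g(l, j), h(l)) ⊞ b
  Order the arguments:  b ⊞ g(g(l, j), h(l)) ⊞ h(b) ⊞ h(j) ⊞ h(l) ⊞ j ⊞ l
  Put back:  g(b ⊞ g(l, j) ⊞ h(b) ⊞ j ⊞ l, b ⊞ g(g(l, j), h(l)) ⊞ h(b) ⊞ h(j) ⊞ h(l) ⊞ j ⊞ l)
Right:  g(b ⊞ j ⊞ h(b) ⊞ l ⊞ g(l, j), (((b ⊞ (j ⊞ l)) ⊞ h(j)) ⊞ h(b)) ⊞ (h(l) ⊞ g(g(l, j), h(l))))
  Focus inside:  (((b ⊞ (j ⊞ l)) ⊞ h(j)) ⊞ h(b)) ⊞ (h(l) ⊞ g(g(l, j), h(l)))
  Un-nest:  b ⊞ j ⊞ l ⊞ h(j) ⊞ h(b) ⊞ h(l) ⊞ g(g(l, j), h(l))
  Sort arguments:  b ⊞ g(g(l, j), h(l)) ⊞ h(b) ⊞ h(j) ⊞ h(l) ⊞ j ⊞ l
  Put back:  g(b ⊞ g(l, j) ⊞ h(b) ⊞ j ⊞ l, b ⊞ g(g(l, j), h(l)) ⊞ h(b) ⊞ h(j) ⊞ h(l) ⊞ j ⊞ l)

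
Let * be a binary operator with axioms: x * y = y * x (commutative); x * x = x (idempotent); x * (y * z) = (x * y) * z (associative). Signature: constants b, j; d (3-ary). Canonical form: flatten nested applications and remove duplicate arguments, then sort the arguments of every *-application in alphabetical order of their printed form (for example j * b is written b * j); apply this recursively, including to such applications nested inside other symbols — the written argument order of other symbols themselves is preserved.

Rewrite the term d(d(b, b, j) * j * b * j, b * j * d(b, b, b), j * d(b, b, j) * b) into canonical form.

Answer: d(b * d(b, b, j) * j, b * d(b, b, b) * j, b * d(b, b, j) * j)

Derivation:
Work inside:  d(b, b, j) * j * b * j
Deduplicate:  drop duplicate j
Order the arguments:  b * d(b, b, j) * j
Rebuild:  d(b * d(b, b, j) * j, b * d(b, b, b) * j, b * d(b, b, j) * j)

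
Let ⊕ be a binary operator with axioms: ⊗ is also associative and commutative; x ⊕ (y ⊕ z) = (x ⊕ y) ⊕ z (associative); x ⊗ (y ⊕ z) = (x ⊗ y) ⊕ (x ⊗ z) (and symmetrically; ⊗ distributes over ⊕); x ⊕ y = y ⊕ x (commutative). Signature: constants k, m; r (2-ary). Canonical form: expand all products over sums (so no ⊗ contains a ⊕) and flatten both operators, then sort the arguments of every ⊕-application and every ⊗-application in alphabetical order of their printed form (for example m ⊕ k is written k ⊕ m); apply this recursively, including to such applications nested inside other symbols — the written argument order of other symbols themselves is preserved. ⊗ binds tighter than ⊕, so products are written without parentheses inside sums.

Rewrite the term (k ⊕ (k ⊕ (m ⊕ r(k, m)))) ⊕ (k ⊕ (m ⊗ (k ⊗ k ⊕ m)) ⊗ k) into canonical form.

Distribute:  k ⊕ k ⊕ m ⊕ r(k, m) ⊕ k ⊕ k ⊗ k ⊗ k ⊗ m ⊕ k ⊗ m ⊗ m
Sort:  k ⊕ k ⊕ k ⊕ k ⊗ k ⊗ k ⊗ m ⊕ k ⊗ m ⊗ m ⊕ m ⊕ r(k, m)

Answer: k ⊕ k ⊕ k ⊕ k ⊗ k ⊗ k ⊗ m ⊕ k ⊗ m ⊗ m ⊕ m ⊕ r(k, m)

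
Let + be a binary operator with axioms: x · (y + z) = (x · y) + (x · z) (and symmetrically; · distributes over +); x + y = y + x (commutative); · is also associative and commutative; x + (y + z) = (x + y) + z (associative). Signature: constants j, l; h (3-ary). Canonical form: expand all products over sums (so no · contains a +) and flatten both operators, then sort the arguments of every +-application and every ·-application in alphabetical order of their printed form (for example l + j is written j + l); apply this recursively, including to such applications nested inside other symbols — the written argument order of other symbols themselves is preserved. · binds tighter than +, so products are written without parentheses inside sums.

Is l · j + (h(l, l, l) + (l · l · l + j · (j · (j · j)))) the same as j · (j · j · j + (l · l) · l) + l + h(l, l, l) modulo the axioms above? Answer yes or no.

Answer: no — h(l, l, l) + j · j · j · j + j · l + l · l · l vs h(l, l, l) + j · j · j · j + j · l · l · l + l

Derivation:
Left:  l · j + (h(l, l, l) + (l · l · l + j · (j · (j · j))))
  Flatten:  j · l + h(l, l, l) + l · l · l + j · j · j · j
  Sort:  h(l, l, l) + j · j · j · j + j · l + l · l · l
Right:  j · (j · j · j + (l · l) · l) + l + h(l, l, l)
  Expand products over sums:  j · j · j · j + j · l · l · l + l + h(l, l, l)
  Order the arguments:  h(l, l, l) + j · j · j · j + j · l · l · l + l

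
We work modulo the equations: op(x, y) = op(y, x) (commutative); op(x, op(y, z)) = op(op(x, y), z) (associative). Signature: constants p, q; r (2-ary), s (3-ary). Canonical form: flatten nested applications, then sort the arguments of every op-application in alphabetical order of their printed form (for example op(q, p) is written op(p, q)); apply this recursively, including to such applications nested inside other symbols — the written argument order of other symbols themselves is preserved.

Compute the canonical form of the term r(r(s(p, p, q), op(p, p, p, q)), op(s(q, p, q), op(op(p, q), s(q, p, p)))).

Answer: r(r(s(p, p, q), op(p, p, p, q)), op(p, q, s(q, p, p), s(q, p, q)))

Derivation:
Focus inside:  op(s(q, p, q), op(op(p, q), s(q, p, p)))
Flatten:  op(s(q, p, q), p, q, s(q, p, p))
Order the arguments:  op(p, q, s(q, p, p), s(q, p, q))
Reassemble:  r(r(s(p, p, q), op(p, p, p, q)), op(p, q, s(q, p, p), s(q, p, q)))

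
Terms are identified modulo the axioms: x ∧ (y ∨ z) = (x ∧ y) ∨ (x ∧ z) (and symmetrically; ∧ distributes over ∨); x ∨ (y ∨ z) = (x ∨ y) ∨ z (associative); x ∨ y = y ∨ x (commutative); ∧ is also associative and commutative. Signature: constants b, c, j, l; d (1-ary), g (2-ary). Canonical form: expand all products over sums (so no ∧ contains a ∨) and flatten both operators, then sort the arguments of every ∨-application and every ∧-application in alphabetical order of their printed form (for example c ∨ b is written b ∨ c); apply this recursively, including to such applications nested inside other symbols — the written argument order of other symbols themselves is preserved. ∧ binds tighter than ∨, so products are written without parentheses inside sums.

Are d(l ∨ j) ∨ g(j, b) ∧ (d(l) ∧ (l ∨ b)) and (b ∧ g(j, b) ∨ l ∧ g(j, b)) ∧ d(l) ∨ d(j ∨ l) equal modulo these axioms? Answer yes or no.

Answer: yes — both canonical forms are b ∧ d(l) ∧ g(j, b) ∨ d(j ∨ l) ∨ d(l) ∧ g(j, b) ∧ l

Derivation:
Left:  d(l ∨ j) ∨ g(j, b) ∧ (d(l) ∧ (l ∨ b))
  Expand products over sums:  d(j ∨ l) ∨ d(l) ∧ g(j, b) ∧ l ∨ b ∧ d(l) ∧ g(j, b)
  Sort:  b ∧ d(l) ∧ g(j, b) ∨ d(j ∨ l) ∨ d(l) ∧ g(j, b) ∧ l
Right:  (b ∧ g(j, b) ∨ l ∧ g(j, b)) ∧ d(l) ∨ d(j ∨ l)
  Distribute:  b ∧ d(l) ∧ g(j, b) ∨ d(l) ∧ g(j, b) ∧ l ∨ d(j ∨ l)
  Sort:  b ∧ d(l) ∧ g(j, b) ∨ d(j ∨ l) ∨ d(l) ∧ g(j, b) ∧ l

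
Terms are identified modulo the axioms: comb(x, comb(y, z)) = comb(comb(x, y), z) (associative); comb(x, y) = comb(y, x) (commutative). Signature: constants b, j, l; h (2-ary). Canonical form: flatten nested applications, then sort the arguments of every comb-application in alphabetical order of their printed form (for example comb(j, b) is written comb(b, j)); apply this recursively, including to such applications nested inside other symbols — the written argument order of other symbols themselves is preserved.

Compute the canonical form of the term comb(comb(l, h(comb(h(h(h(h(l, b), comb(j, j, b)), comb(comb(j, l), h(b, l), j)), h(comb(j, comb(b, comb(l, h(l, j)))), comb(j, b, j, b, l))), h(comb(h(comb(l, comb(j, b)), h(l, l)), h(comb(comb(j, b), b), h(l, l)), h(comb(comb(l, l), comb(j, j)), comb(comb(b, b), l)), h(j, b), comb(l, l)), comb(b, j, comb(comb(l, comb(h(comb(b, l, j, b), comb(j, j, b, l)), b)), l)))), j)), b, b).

Answer: comb(b, b, h(comb(h(comb(h(comb(b, b, j), h(l, l)), h(comb(b, j, l), h(l, l)), h(comb(j, j, l, l), comb(b, b, l)), h(j, b), l, l), comb(b, b, h(comb(b, b, j, l), comb(b, j, j, l)), j, l, l)), h(h(h(h(l, b), comb(b, j, j)), comb(h(b, l), j, j, l)), h(comb(b, h(l, j), j, l), comb(b, b, j, j, l)))), j), l)

Derivation:
Flatten:  comb(l, h(comb(h(h(h(h(l, b), comb(j, j, b)), comb(comb(j, l), h(b, l), j)), h(comb(j, comb(b, comb(l, h(l, j)))), comb(j, b, j, b, l))), h(comb(h(comb(l, comb(j, b)), h(l, l)), h(comb(comb(j, b), b), h(l, l)), h(comb(comb(l, l), comb(j, j)), comb(comb(b, b), l)), h(j, b), comb(l, l)), comb(b, j, comb(comb(l, comb(h(comb(b, l, j, b), comb(j, j, b, l)), b)), l)))), j), b, b)
Canonicalize subterm:  h(comb(h(h(h(h(l, b), comb(j, j, b)), comb(comb(j, l), h(b, l), j)), h(comb(j, comb(b, comb(l, h(l, j)))), comb(j, b, j, b, l))), h(comb(h(comb(l, comb(j, b)), h(l, l)), h(comb(comb(j, b), b), h(l, l)), h(comb(comb(l, l), comb(j, j)), comb(comb(b, b), l)), h(j, b), comb(l, l)), comb(b, j, comb(comb(l, comb(h(comb(b, l, j, b), comb(j, j, b, l)), b)), l)))), j)  →  h(comb(h(comb(h(comb(b, b, j), h(l, l)), h(comb(b, j, l), h(l, l)), h(comb(j, j, l, l), comb(b, b, l)), h(j, b), l, l), comb(b, b, h(comb(b, b, j, l), comb(b, j, j, l)), j, l, l)), h(h(h(h(l, b), comb(b, j, j)), comb(h(b, l), j, j, l)), h(comb(b, h(l, j), j, l), comb(b, b, j, j, l)))), j)
Order the arguments:  comb(b, b, h(comb(h(comb(h(comb(b, b, j), h(l, l)), h(comb(b, j, l), h(l, l)), h(comb(j, j, l, l), comb(b, b, l)), h(j, b), l, l), comb(b, b, h(comb(b, b, j, l), comb(b, j, j, l)), j, l, l)), h(h(h(h(l, b), comb(b, j, j)), comb(h(b, l), j, j, l)), h(comb(b, h(l, j), j, l), comb(b, b, j, j, l)))), j), l)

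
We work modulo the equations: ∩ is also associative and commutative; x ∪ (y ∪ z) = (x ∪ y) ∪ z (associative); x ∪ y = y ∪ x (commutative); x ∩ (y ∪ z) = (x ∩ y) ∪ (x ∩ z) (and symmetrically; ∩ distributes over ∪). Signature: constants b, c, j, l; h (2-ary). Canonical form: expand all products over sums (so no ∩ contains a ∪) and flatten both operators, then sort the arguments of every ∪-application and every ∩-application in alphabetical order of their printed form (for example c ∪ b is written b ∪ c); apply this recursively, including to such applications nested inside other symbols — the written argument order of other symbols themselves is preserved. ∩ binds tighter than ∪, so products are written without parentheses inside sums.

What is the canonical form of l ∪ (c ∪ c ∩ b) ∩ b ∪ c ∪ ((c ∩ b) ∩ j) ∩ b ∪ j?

Expand:  l ∪ b ∩ c ∪ b ∩ b ∩ c ∪ c ∪ b ∩ b ∩ c ∩ j ∪ j
Sort arguments:  b ∩ b ∩ c ∪ b ∩ b ∩ c ∩ j ∪ b ∩ c ∪ c ∪ j ∪ l

Answer: b ∩ b ∩ c ∪ b ∩ b ∩ c ∩ j ∪ b ∩ c ∪ c ∪ j ∪ l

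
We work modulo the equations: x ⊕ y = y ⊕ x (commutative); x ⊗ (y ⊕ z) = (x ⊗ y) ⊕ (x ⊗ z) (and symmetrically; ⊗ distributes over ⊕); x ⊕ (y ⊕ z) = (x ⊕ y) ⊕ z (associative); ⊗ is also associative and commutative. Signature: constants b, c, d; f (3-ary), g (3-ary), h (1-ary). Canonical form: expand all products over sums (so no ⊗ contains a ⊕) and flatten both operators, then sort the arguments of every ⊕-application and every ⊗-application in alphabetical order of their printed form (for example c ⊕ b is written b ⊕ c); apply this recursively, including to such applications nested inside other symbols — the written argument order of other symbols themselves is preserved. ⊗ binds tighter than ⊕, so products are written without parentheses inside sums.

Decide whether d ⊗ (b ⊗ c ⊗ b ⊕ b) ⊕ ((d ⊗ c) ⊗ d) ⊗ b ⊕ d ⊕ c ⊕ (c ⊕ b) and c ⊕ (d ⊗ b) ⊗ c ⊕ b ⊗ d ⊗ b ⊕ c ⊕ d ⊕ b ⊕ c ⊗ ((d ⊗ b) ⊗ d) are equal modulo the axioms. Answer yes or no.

Left:  d ⊗ (b ⊗ c ⊗ b ⊕ b) ⊕ ((d ⊗ c) ⊗ d) ⊗ b ⊕ d ⊕ c ⊕ (c ⊕ b)
  Expand products over sums:  b ⊗ b ⊗ c ⊗ d ⊕ b ⊗ d ⊕ b ⊗ c ⊗ d ⊗ d ⊕ d ⊕ c ⊕ c ⊕ b
  Sort arguments:  b ⊕ b ⊗ b ⊗ c ⊗ d ⊕ b ⊗ c ⊗ d ⊗ d ⊕ b ⊗ d ⊕ c ⊕ c ⊕ d
Right:  c ⊕ (d ⊗ b) ⊗ c ⊕ b ⊗ d ⊗ b ⊕ c ⊕ d ⊕ b ⊕ c ⊗ ((d ⊗ b) ⊗ d)
  Flatten:  c ⊕ b ⊗ c ⊗ d ⊕ b ⊗ b ⊗ d ⊕ c ⊕ d ⊕ b ⊕ b ⊗ c ⊗ d ⊗ d
  Sort arguments:  b ⊕ b ⊗ b ⊗ d ⊕ b ⊗ c ⊗ d ⊕ b ⊗ c ⊗ d ⊗ d ⊕ c ⊕ c ⊕ d

Answer: no — b ⊕ b ⊗ b ⊗ c ⊗ d ⊕ b ⊗ c ⊗ d ⊗ d ⊕ b ⊗ d ⊕ c ⊕ c ⊕ d vs b ⊕ b ⊗ b ⊗ d ⊕ b ⊗ c ⊗ d ⊕ b ⊗ c ⊗ d ⊗ d ⊕ c ⊕ c ⊕ d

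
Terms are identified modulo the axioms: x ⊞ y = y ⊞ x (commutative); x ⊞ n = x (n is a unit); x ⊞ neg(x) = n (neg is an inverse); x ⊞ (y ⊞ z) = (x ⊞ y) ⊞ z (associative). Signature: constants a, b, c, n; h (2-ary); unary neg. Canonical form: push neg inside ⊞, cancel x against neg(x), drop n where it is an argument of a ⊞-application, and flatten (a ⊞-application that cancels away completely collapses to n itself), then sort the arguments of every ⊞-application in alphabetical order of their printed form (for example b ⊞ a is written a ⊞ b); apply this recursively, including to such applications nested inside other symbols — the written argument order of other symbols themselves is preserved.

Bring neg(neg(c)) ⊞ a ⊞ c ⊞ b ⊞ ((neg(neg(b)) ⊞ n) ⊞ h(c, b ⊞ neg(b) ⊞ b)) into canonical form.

Answer: a ⊞ b ⊞ b ⊞ c ⊞ c ⊞ h(c, b)

Derivation:
Push neg inside:  distribute neg over ⊞ and collapse double neg
Collect terms:  c ⊞ c ⊞ a ⊞ b ⊞ b ⊞ h(c, b)
Sort:  a ⊞ b ⊞ b ⊞ c ⊞ c ⊞ h(c, b)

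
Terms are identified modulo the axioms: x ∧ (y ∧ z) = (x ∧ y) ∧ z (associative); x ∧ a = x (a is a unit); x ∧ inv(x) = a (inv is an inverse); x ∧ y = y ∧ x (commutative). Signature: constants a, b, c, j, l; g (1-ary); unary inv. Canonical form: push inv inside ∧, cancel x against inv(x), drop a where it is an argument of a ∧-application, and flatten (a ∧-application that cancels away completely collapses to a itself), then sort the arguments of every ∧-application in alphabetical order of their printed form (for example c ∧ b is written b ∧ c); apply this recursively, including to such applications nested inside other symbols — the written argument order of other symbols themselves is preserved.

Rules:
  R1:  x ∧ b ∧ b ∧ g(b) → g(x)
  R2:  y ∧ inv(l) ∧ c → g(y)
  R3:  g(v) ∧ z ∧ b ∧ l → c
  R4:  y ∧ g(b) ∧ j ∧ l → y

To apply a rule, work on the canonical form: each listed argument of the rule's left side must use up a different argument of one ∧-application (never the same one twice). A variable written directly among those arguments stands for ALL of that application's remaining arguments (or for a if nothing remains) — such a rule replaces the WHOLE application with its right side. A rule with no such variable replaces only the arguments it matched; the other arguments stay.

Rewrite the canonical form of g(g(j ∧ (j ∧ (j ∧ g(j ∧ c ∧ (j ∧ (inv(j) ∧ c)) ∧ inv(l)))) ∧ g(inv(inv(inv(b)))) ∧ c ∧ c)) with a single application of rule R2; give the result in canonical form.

Answer: g(g(c ∧ c ∧ g(g(c ∧ j)) ∧ g(inv(b)) ∧ j ∧ j ∧ j))

Derivation:
Canonical form:  g(g(c ∧ c ∧ g(c ∧ c ∧ inv(l) ∧ j) ∧ g(inv(b)) ∧ j ∧ j ∧ j))
Apply R2:  consuming c, inv(l);  y := c ∧ j
The extension variable absorbs all remaining arguments, so the whole application is rewritten.
Result:  g(g(c ∧ c ∧ g(g(c ∧ j)) ∧ g(inv(b)) ∧ j ∧ j ∧ j))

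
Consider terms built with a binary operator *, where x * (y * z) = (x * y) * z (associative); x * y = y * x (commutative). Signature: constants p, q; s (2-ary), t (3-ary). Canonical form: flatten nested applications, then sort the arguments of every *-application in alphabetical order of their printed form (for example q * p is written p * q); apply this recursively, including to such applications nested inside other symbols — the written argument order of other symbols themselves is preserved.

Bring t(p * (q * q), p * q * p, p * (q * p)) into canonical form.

Descend into:  p * (q * p)
Merge nested applications:  p * q * p
Sort:  p * p * q
Put back:  t(p * q * q, p * p * q, p * p * q)

Answer: t(p * q * q, p * p * q, p * p * q)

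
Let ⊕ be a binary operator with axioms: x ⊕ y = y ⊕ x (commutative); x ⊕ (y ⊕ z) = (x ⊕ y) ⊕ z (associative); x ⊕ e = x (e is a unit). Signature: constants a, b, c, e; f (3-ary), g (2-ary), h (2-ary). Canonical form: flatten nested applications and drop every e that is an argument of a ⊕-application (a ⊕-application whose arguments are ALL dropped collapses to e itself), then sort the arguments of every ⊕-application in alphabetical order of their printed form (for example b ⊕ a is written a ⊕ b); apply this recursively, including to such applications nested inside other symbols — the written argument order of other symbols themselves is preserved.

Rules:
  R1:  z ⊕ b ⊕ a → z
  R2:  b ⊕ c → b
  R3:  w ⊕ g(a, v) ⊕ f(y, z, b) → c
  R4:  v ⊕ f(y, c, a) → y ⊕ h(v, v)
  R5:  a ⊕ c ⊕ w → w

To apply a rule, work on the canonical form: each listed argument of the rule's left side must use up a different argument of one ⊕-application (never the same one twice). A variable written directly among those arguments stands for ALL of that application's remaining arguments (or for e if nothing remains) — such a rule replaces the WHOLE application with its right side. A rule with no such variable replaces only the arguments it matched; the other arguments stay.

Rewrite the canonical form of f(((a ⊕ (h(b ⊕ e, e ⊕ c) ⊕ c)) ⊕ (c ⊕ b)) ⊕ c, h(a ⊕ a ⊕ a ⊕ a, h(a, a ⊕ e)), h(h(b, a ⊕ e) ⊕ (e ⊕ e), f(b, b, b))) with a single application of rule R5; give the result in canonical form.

Canonical form:  f(a ⊕ b ⊕ c ⊕ c ⊕ c ⊕ h(b, c), h(a ⊕ a ⊕ a ⊕ a, h(a, a)), h(h(b, a), f(b, b, b)))
Match R5:  consume a, c;  w := b ⊕ c ⊕ c ⊕ h(b, c)
Every leftover argument binds to the variable; the entire application is replaced.
Giving:  f(b ⊕ c ⊕ c ⊕ h(b, c), h(a ⊕ a ⊕ a ⊕ a, h(a, a)), h(h(b, a), f(b, b, b)))

Answer: f(b ⊕ c ⊕ c ⊕ h(b, c), h(a ⊕ a ⊕ a ⊕ a, h(a, a)), h(h(b, a), f(b, b, b)))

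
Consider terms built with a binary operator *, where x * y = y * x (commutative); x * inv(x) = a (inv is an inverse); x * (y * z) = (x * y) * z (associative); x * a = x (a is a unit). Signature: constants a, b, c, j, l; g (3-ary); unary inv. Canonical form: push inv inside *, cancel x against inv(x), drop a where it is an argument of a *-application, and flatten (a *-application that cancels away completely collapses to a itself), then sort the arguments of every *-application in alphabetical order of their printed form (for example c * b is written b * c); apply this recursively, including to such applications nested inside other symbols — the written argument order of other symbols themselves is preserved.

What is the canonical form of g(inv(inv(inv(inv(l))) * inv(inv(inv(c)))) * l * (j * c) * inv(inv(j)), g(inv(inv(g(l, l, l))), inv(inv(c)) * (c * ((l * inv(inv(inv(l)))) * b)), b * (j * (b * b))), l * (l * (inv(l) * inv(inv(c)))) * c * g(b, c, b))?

Focus inside:  inv(inv(inv(inv(l))) * inv(inv(inv(c)))) * l * (j * c) * inv(inv(j))
Push inv inside:  distribute inv over * and collapse double inv
Combine occurrences:  l * l * c * c * j * j
Order the arguments:  c * c * j * j * l * l
Put back:  g(c * c * j * j * l * l, g(g(l, l, l), b * c * c, b * b * b * j), c * c * g(b, c, b) * l)

Answer: g(c * c * j * j * l * l, g(g(l, l, l), b * c * c, b * b * b * j), c * c * g(b, c, b) * l)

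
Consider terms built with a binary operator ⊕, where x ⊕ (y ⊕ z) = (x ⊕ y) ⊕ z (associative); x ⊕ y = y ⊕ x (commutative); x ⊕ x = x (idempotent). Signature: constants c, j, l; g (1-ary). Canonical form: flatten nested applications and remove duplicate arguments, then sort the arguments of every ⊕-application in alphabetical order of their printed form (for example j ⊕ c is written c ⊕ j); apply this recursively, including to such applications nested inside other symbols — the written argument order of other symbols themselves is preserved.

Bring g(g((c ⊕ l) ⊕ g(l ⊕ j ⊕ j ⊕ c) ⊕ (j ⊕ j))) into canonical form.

Answer: g(g(c ⊕ g(c ⊕ j ⊕ l) ⊕ j ⊕ l))

Derivation:
Work inside:  (c ⊕ l) ⊕ g(l ⊕ j ⊕ j ⊕ c) ⊕ (j ⊕ j)
Un-nest:  c ⊕ l ⊕ g(l ⊕ j ⊕ j ⊕ c) ⊕ j ⊕ j
Canonicalize subterm:  g(l ⊕ j ⊕ j ⊕ c)  →  g(c ⊕ j ⊕ l)
Drop duplicates:  drop duplicate j
Sort:  c ⊕ g(c ⊕ j ⊕ l) ⊕ j ⊕ l
Put back:  g(g(c ⊕ g(c ⊕ j ⊕ l) ⊕ j ⊕ l))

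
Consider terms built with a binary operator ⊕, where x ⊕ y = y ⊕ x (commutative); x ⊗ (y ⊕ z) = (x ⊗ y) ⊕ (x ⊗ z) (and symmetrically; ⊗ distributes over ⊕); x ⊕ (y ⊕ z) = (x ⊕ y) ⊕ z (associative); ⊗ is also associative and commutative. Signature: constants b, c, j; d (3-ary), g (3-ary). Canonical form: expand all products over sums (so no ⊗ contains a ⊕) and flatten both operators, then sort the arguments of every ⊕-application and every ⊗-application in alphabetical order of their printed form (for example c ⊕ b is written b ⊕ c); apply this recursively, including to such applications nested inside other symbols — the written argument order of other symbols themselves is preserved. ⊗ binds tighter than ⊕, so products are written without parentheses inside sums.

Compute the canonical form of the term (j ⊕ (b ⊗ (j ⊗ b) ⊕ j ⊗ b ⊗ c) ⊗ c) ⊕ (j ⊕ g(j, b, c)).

Expand:  j ⊕ b ⊗ b ⊗ c ⊗ j ⊕ b ⊗ c ⊗ c ⊗ j ⊕ j ⊕ g(j, b, c)
Sort arguments:  b ⊗ b ⊗ c ⊗ j ⊕ b ⊗ c ⊗ c ⊗ j ⊕ g(j, b, c) ⊕ j ⊕ j

Answer: b ⊗ b ⊗ c ⊗ j ⊕ b ⊗ c ⊗ c ⊗ j ⊕ g(j, b, c) ⊕ j ⊕ j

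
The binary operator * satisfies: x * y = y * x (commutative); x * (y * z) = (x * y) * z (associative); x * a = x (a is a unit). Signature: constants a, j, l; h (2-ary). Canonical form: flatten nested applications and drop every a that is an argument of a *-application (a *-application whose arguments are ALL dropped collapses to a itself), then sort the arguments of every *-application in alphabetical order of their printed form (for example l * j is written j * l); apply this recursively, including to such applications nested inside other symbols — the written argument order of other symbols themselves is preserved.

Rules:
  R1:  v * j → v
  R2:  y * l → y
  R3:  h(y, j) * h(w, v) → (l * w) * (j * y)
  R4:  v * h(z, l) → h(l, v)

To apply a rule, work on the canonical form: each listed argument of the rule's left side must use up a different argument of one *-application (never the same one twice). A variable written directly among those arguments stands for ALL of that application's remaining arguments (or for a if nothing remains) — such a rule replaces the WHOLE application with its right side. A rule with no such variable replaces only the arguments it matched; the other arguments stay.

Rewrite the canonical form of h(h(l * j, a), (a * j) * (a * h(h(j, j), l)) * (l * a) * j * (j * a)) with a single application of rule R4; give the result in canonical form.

Answer: h(h(j * l, a), h(l, j * j * j * l))

Derivation:
Canonical form:  h(h(j * l, a), h(h(j, j), l) * j * j * j * l)
Match R4:  consume h(h(j, j), l);  v := j * j * j * l, z := h(j, j)
Every leftover argument binds to the variable; the entire application is replaced.
Giving:  h(h(j * l, a), h(l, j * j * j * l))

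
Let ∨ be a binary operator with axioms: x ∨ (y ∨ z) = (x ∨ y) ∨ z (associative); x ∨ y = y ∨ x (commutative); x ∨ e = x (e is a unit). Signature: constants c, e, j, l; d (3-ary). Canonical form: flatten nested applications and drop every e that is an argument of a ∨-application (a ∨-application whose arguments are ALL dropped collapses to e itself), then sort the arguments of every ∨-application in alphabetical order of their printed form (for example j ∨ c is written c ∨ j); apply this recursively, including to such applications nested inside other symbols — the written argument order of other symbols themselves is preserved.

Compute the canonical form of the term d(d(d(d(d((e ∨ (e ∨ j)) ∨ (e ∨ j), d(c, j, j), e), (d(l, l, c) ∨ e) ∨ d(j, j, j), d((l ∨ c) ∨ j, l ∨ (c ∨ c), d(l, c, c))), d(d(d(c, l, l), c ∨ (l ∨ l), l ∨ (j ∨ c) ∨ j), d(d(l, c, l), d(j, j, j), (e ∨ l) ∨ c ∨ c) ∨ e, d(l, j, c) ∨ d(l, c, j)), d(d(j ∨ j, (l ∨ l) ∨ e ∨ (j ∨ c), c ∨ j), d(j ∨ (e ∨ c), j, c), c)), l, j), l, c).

Answer: d(d(d(d(d(j ∨ j, d(c, j, j), e), d(j, j, j) ∨ d(l, l, c), d(c ∨ j ∨ l, c ∨ c ∨ l, d(l, c, c))), d(d(d(c, l, l), c ∨ l ∨ l, c ∨ j ∨ j ∨ l), d(d(l, c, l), d(j, j, j), c ∨ c ∨ l), d(l, c, j) ∨ d(l, j, c)), d(d(j ∨ j, c ∨ j ∨ l ∨ l, c ∨ j), d(c ∨ j, j, c), c)), l, j), l, c)

Derivation:
Descend into:  d(d(l, c, l), d(j, j, j), (e ∨ l) ∨ c ∨ c) ∨ e
Simplify inside:  d(d(l, c, l), d(j, j, j), (e ∨ l) ∨ c ∨ c)  →  d(d(l, c, l), d(j, j, j), c ∨ c ∨ l)
Units out:  drop e
Sort arguments:  d(d(l, c, l), d(j, j, j), c ∨ c ∨ l)
Reassemble:  d(d(d(d(d(j ∨ j, d(c, j, j), e), d(j, j, j) ∨ d(l, l, c), d(c ∨ j ∨ l, c ∨ c ∨ l, d(l, c, c))), d(d(d(c, l, l), c ∨ l ∨ l, c ∨ j ∨ j ∨ l), d(d(l, c, l), d(j, j, j), c ∨ c ∨ l), d(l, c, j) ∨ d(l, j, c)), d(d(j ∨ j, c ∨ j ∨ l ∨ l, c ∨ j), d(c ∨ j, j, c), c)), l, j), l, c)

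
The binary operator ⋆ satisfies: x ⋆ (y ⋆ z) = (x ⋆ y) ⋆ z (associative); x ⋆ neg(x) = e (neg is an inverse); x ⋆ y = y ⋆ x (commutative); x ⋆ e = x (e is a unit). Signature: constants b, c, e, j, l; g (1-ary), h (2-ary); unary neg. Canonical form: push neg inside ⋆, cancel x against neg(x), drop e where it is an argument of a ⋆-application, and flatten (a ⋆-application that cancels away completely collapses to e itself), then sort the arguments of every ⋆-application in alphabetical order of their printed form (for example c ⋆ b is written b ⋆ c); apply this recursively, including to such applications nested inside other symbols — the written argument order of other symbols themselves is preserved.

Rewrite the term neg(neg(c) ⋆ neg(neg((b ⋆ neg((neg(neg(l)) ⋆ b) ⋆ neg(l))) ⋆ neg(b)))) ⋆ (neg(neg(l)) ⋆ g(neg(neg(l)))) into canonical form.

Answer: b ⋆ c ⋆ g(l) ⋆ l

Derivation:
Push neg inside:  distribute neg over ⋆ and collapse double neg
Combine occurrences:  c ⋆ b ⋆ l ⋆ g(l)
Order the arguments:  b ⋆ c ⋆ g(l) ⋆ l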